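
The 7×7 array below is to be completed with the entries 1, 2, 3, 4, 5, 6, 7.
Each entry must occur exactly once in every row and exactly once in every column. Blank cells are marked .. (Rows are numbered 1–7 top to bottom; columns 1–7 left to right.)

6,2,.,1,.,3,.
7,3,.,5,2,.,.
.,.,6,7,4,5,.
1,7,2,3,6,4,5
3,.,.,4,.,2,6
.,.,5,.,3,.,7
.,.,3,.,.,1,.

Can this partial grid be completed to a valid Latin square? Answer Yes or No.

Row 1, column 7: row 1 has {1, 2, 3, 6} and column 7 has {5, 6, 7}, so it must be 4.
Row 1, column 3: row 1 has {1, 2, 3, 4, 6} and column 3 has {2, 3, 5, 6}, so it must be 7.
Row 1, column 5: row 1 has {1, 2, 3, 4, 6, 7} and column 5 has {2, 3, 4, 6}, so it must be 5.
Row 2, column 6: row 2 has {2, 3, 5, 7} and column 6 has {1, 2, 3, 4, 5}, so it must be 6.
Now row 6, column 6: row 6 together with column 6 already contain {1, 2, 3, 4, 5, 6, 7} — every symbol — so nothing can go there. The grid has no valid completion.

No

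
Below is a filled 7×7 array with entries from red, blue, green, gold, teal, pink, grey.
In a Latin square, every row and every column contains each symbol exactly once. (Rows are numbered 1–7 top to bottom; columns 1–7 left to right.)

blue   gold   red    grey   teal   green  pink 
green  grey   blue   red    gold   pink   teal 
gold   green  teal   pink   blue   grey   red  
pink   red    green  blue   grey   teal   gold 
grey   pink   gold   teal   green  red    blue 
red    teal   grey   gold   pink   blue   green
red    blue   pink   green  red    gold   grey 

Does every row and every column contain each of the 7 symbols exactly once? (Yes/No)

No

Row 7 contains red twice (at columns 1 and 5), so it is not a permutation.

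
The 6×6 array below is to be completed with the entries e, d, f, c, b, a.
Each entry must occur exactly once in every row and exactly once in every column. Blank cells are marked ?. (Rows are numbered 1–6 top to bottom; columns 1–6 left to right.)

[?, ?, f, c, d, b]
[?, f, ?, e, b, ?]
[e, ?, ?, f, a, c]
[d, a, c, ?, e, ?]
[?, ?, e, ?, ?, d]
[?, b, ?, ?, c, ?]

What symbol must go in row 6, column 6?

e

Row 1, column 1: row 1 has {d, f, c, b} and column 1 has {e, d}, leaving only a.
Row 1, column 2: row 1 has {d, f, c, b, a} and column 2 has {f, b, a}, leaving only e.
Row 2, column 1: row 2 has {e, f, b} and column 1 has {e, d, a}, leaving only c.
Row 2, column 6: row 2 has {e, f, c, b} and column 6 has {d, c, b}, leaving only a.
Row 2, column 3: row 2 has {e, f, c, b, a} and column 3 has {e, f, c}, leaving only d.
Row 3, column 2: row 3 has {e, f, c, a} and column 2 has {e, f, b, a}, leaving only d.
Row 3, column 3: row 3 has {e, d, f, c, a} and column 3 has {e, d, f, c}, leaving only b.
Row 4, column 4: row 4 has {e, d, c, a} and column 4 has {e, f, c}, leaving only b.
Row 4, column 6: row 4 has {e, d, c, b, a} and column 6 has {d, c, b, a}, leaving only f.
Row 6 already has {c, b} and column 6 already has {d, f, c, b, a}, so row 6, column 6 must be e.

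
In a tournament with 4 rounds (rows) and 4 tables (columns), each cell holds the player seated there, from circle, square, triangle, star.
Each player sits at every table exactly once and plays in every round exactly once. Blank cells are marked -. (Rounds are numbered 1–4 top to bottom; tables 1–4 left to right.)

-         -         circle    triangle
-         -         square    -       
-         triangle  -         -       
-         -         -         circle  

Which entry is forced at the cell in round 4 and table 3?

Round 2, table 4: round 2 has {square} and table 4 has {circle, triangle}, leaving only star.
Round 2, table 2: round 2 has {square, star} and table 2 has {triangle}, leaving only circle.
Round 2, table 1: round 2 has {circle, square, star} and table 1 has {}, leaving only triangle.
Round 3, table 3: round 3 has {triangle} and table 3 has {circle, square}, leaving only star.
Round 4 already has {circle} and table 3 already has {circle, square, star}, so round 4, table 3 must be triangle.

triangle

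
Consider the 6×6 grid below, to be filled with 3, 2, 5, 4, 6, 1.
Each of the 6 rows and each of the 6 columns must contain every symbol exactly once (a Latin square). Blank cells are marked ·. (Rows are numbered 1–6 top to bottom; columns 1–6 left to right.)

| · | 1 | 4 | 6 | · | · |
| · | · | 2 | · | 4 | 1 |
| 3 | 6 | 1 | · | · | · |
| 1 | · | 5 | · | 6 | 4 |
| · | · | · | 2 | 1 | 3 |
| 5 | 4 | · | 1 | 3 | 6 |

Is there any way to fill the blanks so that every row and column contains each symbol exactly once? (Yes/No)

Row 6, column 3: row 6 together with column 3 already contain {3, 2, 5, 4, 6, 1} — every symbol — so nothing can go there. The grid has no valid completion.

No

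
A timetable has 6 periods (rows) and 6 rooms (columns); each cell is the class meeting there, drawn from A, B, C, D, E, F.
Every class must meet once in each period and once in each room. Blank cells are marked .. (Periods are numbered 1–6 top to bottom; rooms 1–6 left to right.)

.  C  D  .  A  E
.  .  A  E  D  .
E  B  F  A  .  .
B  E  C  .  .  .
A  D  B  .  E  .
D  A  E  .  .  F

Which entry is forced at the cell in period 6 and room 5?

B

Period 1, room 1: period 1 has {A, C, D, E} and room 1 has {A, B, D, E}, leaving only F.
Period 1, room 4: period 1 has {A, C, D, E, F} and room 4 has {A, E}, leaving only B.
Period 2, room 1: period 2 has {A, D, E} and room 1 has {A, B, D, E, F}, leaving only C.
Period 2, room 2: period 2 has {A, C, D, E} and room 2 has {A, B, C, D, E}, leaving only F.
Period 2, room 6: period 2 has {A, C, D, E, F} and room 6 has {E, F}, leaving only B.
Period 3, room 5: period 3 has {A, B, E, F} and room 5 has {A, D, E}, leaving only C.
Period 6 already has {A, D, E, F} and room 5 already has {A, C, D, E}, so period 6, room 5 must be B.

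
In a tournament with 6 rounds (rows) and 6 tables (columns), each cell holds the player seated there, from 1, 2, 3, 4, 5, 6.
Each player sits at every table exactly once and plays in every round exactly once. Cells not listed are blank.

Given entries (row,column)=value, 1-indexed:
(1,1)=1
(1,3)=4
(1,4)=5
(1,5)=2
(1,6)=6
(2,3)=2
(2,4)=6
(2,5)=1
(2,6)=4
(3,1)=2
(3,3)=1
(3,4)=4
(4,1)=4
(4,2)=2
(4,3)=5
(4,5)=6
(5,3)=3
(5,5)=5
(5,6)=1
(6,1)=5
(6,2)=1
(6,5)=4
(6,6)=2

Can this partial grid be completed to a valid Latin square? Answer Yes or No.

Yes

No round or table among the givens repeats a symbol, and propagating forced cells runs into no contradiction.
One valid completion exists (for instance, 1 3 4 5 2 6 / 3 5 2 6 1 4 / 2 6 1 4 3 5 / 4 2 5 1 6 3 / 6 4 3 2 5 1 / 5 1 6 3 4 2).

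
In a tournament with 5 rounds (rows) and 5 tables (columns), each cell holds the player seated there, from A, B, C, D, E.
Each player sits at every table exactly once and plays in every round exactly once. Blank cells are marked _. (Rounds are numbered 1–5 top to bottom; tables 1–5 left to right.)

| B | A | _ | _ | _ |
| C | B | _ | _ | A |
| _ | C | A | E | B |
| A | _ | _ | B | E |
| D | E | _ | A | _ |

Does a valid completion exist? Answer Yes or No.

Round 3, table 1: round 3 together with table 1 already contain {A, B, C, D, E} — every symbol — so nothing can go there. The grid has no valid completion.

No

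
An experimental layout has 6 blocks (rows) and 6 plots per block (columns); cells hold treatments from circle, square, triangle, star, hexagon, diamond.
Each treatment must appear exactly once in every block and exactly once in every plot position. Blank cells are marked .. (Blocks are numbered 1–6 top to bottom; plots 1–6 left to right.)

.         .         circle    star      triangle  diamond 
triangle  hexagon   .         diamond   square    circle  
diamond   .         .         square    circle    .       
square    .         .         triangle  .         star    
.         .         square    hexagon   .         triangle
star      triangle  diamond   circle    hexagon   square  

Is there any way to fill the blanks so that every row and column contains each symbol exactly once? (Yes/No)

Yes

No block or plot among the givens repeats a symbol, and propagating forced cells runs into no contradiction.
One valid completion exists (for instance, hexagon square circle star triangle diamond / triangle hexagon star diamond square circle / diamond star triangle square circle hexagon / square circle hexagon triangle diamond star / circle diamond square hexagon star triangle / star triangle diamond circle hexagon square).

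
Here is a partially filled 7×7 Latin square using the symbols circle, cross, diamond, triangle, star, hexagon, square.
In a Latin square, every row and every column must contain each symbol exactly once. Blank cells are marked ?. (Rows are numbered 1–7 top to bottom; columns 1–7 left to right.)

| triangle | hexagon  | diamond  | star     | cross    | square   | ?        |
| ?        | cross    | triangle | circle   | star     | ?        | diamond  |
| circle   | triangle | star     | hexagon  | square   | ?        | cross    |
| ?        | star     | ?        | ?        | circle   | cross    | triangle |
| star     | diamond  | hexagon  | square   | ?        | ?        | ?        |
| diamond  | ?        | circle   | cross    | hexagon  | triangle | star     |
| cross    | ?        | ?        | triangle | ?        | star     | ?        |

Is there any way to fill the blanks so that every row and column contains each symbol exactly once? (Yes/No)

Row 1, column 7: row 1 has {cross, diamond, triangle, star, hexagon, square} and column 7 has {cross, diamond, triangle, star}, so it must be circle.
Now row 5, column 7: row 5 together with column 7 already contain {circle, cross, diamond, triangle, star, hexagon, square} — every symbol — so nothing can go there. The grid has no valid completion.

No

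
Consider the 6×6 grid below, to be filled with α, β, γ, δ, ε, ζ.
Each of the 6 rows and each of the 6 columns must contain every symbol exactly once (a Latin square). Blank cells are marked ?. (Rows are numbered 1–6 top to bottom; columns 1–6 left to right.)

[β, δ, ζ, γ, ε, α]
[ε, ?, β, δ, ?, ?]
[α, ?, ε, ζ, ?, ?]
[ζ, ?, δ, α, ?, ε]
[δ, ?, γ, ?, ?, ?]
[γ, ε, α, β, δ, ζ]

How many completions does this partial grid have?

Row 2, column 2: eliminating its row and column leaves {α, γ, ζ}.
Row 2, column 5: eliminating its row and column leaves {α, γ, ζ}.
Row 2, column 6: eliminating its row and column leaves {γ}.
Row 3, column 2: eliminating its row and column leaves {β, γ}.
Row 3, column 5: eliminating its row and column leaves {β, γ}.
Row 3, column 6: eliminating its row and column leaves {β, γ, δ}.
Row 4, column 2: eliminating its row and column leaves {β, γ}.
Row 4, column 5: eliminating its row and column leaves {β, γ}.
Row 5, column 2: eliminating its row and column leaves {α, β, ζ}.
Row 5, column 4: eliminating its row and column leaves {ε}.
Row 5, column 5: eliminating its row and column leaves {α, β, ζ}.
Row 5, column 6: eliminating its row and column leaves {β}.
Enumerating the assignments across these blanks that avoid any row or column repeat gives 4 completions.

4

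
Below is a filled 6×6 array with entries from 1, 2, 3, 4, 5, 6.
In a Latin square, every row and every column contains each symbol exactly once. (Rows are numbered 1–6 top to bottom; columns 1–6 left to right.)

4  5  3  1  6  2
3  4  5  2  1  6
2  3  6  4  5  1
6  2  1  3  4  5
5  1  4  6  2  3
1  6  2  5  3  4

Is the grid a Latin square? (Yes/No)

Yes

Each row is a permutation of the 6 symbols, and so is each column.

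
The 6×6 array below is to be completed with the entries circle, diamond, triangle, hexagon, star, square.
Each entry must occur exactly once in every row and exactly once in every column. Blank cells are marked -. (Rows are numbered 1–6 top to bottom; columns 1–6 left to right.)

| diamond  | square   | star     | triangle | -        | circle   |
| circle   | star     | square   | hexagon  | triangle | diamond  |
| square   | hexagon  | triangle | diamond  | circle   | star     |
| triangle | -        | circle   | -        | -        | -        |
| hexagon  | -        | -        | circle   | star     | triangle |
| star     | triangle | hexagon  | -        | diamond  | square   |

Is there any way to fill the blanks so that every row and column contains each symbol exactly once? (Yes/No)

No

Row 6, column 4: row 6 together with column 4 already contain {circle, diamond, triangle, hexagon, star, square} — every symbol — so nothing can go there. The grid has no valid completion.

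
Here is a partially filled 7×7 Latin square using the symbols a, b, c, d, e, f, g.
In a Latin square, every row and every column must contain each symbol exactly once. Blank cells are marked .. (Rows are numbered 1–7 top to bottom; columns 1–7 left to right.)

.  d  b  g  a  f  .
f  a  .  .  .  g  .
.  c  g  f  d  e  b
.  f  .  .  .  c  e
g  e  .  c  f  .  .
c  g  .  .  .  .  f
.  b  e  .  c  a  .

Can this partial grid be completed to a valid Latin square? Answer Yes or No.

Row 1, column 1: row 1 has {a, b, d, f, g} and column 1 has {c, f, g}, so it must be e.
Row 1, column 7: row 1 has {a, b, d, e, f, g} and column 7 has {b, e, f}, so it must be c.
Row 2, column 7: row 2 has {a, f, g} and column 7 has {b, c, e, f}, so it must be d.
Row 2, column 3: row 2 has {a, d, f, g} and column 3 has {b, e, g}, so it must be c.
Row 3, column 1: row 3 has {b, c, d, e, f, g} and column 1 has {c, e, f, g}, so it must be a.
Row 5, column 7: row 5 has {c, e, f, g} and column 7 has {b, c, d, e, f}, so it must be a.
Row 5, column 3: row 5 has {a, c, e, f, g} and column 3 has {b, c, e, g}, so it must be d.
Row 4, column 3: row 4 has {c, e, f} and column 3 has {b, c, d, e, g}, so it must be a.
Now row 6, column 3: row 6 together with column 3 already contain {a, b, c, d, e, f, g} — every symbol — so nothing can go there. The grid has no valid completion.

No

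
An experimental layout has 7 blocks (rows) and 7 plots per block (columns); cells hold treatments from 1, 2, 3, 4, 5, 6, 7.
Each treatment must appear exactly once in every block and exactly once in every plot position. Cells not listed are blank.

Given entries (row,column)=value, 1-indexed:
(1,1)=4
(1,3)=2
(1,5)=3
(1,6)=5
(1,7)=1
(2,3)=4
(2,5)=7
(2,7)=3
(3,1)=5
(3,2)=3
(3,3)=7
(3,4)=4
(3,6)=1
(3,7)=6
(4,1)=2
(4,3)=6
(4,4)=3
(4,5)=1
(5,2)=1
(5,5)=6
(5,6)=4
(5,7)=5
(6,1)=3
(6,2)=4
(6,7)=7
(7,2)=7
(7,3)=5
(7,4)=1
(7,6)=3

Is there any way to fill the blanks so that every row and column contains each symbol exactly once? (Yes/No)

No block or plot among the givens repeats a symbol, and propagating forced cells runs into no contradiction.
One valid completion exists (for instance, 4 6 2 7 3 5 1 / 1 2 4 5 7 6 3 / 5 3 7 4 2 1 6 / 2 5 6 3 1 7 4 / 7 1 3 2 6 4 5 / 3 4 1 6 5 2 7 / 6 7 5 1 4 3 2).

Yes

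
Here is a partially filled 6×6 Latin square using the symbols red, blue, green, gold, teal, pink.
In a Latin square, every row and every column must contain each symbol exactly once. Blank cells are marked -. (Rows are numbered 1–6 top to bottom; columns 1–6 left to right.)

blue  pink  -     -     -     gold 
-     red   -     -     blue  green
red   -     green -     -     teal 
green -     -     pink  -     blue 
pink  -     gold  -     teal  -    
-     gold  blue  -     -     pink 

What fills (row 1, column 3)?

teal

Row 3, column 2: row 3 has {red, green, teal} and column 2 has {red, gold, pink}, leaving only blue.
Row 3, column 4: row 3 has {red, blue, green, teal} and column 4 has {pink}, leaving only gold.
Row 2, column 4: row 2 has {red, blue, green} and column 4 has {gold, pink}, leaving only teal.
Row 2, column 1: row 2 has {red, blue, green, teal} and column 1 has {red, blue, green, pink}, leaving only gold.
Row 2, column 3: row 2 has {red, blue, green, gold, teal} and column 3 has {blue, green, gold}, leaving only pink.
Row 3, column 5: row 3 has {red, blue, green, gold, teal} and column 5 has {blue, teal}, leaving only pink.
Row 4, column 2: row 4 has {blue, green, pink} and column 2 has {red, blue, gold, pink}, leaving only teal.
Row 4, column 3: row 4 has {blue, green, teal, pink} and column 3 has {blue, green, gold, pink}, leaving only red.
Row 1 already has {blue, gold, pink} and column 3 already has {red, blue, green, gold, pink}, so row 1, column 3 must be teal.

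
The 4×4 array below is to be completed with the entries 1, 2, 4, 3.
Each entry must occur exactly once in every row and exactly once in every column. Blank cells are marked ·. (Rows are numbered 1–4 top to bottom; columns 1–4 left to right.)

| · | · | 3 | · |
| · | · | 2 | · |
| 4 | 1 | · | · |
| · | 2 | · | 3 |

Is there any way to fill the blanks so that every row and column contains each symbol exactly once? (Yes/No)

No

Row 3, column 3: row 3 together with column 3 already contain {1, 2, 4, 3} — every symbol — so nothing can go there. The grid has no valid completion.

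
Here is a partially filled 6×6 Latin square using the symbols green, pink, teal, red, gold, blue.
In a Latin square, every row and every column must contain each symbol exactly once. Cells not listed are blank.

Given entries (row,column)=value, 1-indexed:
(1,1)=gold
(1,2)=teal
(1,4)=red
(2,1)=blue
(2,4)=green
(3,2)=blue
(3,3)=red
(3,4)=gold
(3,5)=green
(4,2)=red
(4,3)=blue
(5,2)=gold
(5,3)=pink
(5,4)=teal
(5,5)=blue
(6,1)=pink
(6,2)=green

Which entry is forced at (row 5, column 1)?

red

Row 1, column 3: row 1 has {teal, red, gold} and column 3 has {pink, red, blue}, leaving only green.
Row 1, column 5: row 1 has {green, teal, red, gold} and column 5 has {green, blue}, leaving only pink.
Row 1, column 6: row 1 has {green, pink, teal, red, gold} and column 6 has {}, leaving only blue.
Row 2, column 2: row 2 has {green, blue} and column 2 has {green, teal, red, gold, blue}, leaving only pink.
Row 3, column 1: row 3 has {green, red, gold, blue} and column 1 has {pink, gold, blue}, leaving only teal.
Row 3, column 6: row 3 has {green, teal, red, gold, blue} and column 6 has {blue}, leaving only pink.
Row 4, column 1: row 4 has {red, blue} and column 1 has {pink, teal, gold, blue}, leaving only green.
Row 5 already has {pink, teal, gold, blue} and column 1 already has {green, pink, teal, gold, blue}, so row 5, column 1 must be red.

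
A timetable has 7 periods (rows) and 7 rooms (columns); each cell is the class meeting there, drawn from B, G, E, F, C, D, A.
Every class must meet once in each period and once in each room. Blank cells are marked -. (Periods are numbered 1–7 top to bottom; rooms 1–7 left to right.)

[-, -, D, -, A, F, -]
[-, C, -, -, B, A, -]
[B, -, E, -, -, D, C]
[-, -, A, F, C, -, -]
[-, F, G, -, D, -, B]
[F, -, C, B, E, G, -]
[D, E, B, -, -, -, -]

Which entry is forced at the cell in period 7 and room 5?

Period 2, room 3: period 2 has {B, C, A} and room 3 has {B, G, E, C, D, A}, leaving only F.
Period 7, room 6: period 7 has {B, E, D} and room 6 has {G, F, D, A}, leaving only C.
Period 5, room 6: period 5 has {B, G, F, D} and room 6 has {G, F, C, D, A}, leaving only E.
Period 4, room 6: period 4 has {F, C, A} and room 6 has {G, E, F, C, D, A}, leaving only B.
Period 7, room 5 is narrowed to {G, F}.
If it were F, then period 3, room 4 would be left with no valid symbol.
So period 7, room 5 must be G.

G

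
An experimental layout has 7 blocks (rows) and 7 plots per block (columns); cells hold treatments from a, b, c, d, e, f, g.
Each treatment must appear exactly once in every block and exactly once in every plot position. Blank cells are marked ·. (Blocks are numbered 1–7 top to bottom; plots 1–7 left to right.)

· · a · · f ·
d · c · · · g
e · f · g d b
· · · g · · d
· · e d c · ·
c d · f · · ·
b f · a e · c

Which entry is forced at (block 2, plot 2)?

b

Block 1, plot 1: block 1 has {a, f} and plot 1 has {b, c, d, e}, leaving only g.
Block 1, plot 7: block 1 has {a, f, g} and plot 7 has {b, c, d, g}, leaving only e.
Block 3, plot 4: block 3 has {b, d, e, f, g} and plot 4 has {a, d, f, g}, leaving only c.
Block 1, plot 4: block 1 has {a, e, f, g} and plot 4 has {a, c, d, f, g}, leaving only b.
Block 1, plot 2: block 1 has {a, b, e, f, g} and plot 2 has {d, f}, leaving only c.
Block 1, plot 5: block 1 has {a, b, c, e, f, g} and plot 5 has {c, e, g}, leaving only d.
Block 2, plot 4: block 2 has {c, d, g} and plot 4 has {a, b, c, d, f, g}, leaving only e.
Block 3, plot 2: block 3 has {b, c, d, e, f, g} and plot 2 has {c, d, f}, leaving only a.
Block 2 already has {c, d, e, g} and plot 2 already has {a, c, d, f}, so block 2, plot 2 must be b.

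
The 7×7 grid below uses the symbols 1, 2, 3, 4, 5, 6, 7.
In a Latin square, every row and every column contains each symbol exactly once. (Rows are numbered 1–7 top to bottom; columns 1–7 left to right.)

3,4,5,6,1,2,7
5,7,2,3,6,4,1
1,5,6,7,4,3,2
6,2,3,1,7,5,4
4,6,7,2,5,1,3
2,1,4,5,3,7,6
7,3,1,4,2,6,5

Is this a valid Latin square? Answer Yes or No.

Each row is a permutation of the 7 symbols, and so is each column.

Yes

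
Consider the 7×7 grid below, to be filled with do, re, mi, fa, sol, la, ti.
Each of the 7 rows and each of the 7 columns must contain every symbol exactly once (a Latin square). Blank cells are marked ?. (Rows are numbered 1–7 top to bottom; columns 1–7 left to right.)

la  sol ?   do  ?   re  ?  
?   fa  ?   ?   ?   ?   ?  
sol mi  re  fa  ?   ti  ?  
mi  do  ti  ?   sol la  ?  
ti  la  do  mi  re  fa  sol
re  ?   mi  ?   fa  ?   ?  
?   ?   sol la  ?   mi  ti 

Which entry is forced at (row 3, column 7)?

do

Row 1, column 3: row 1 has {do, re, sol, la} and column 3 has {do, re, mi, sol, ti}, leaving only fa.
Row 1, column 7: row 1 has {do, re, fa, sol, la} and column 7 has {sol, ti}, leaving only mi.
Row 1, column 5: row 1 has {do, re, mi, fa, sol, la} and column 5 has {re, fa, sol}, leaving only ti.
Row 2, column 1: row 2 has {fa} and column 1 has {re, mi, sol, la, ti}, leaving only do.
Row 2, column 3: row 2 has {do, fa} and column 3 has {do, re, mi, fa, sol, ti}, leaving only la.
Row 2, column 5: row 2 has {do, fa, la} and column 5 has {re, fa, sol, ti}, leaving only mi.
Row 2, column 6: row 2 has {do, mi, fa, la} and column 6 has {re, mi, fa, la, ti}, leaving only sol.
Row 2, column 7: row 2 has {do, mi, fa, sol, la} and column 7 has {mi, sol, ti}, leaving only re.
Row 2, column 4: row 2 has {do, re, mi, fa, sol, la} and column 4 has {do, mi, fa, la}, leaving only ti.
Row 4, column 4: row 4 has {do, mi, sol, la, ti} and column 4 has {do, mi, fa, la, ti}, leaving only re.
Row 4, column 7: row 4 has {do, re, mi, sol, la, ti} and column 7 has {re, mi, sol, ti}, leaving only fa.
Row 6, column 2: row 6 has {re, mi, fa} and column 2 has {do, mi, fa, sol, la}, leaving only ti.
Row 6, column 4: row 6 has {re, mi, fa, ti} and column 4 has {do, re, mi, fa, la, ti}, leaving only sol.
Row 6, column 6: row 6 has {re, mi, fa, sol, ti} and column 6 has {re, mi, fa, sol, la, ti}, leaving only do.
Row 6, column 7: row 6 has {do, re, mi, fa, sol, ti} and column 7 has {re, mi, fa, sol, ti}, leaving only la.
Row 3 already has {re, mi, fa, sol, ti} and column 7 already has {re, mi, fa, sol, la, ti}, so row 3, column 7 must be do.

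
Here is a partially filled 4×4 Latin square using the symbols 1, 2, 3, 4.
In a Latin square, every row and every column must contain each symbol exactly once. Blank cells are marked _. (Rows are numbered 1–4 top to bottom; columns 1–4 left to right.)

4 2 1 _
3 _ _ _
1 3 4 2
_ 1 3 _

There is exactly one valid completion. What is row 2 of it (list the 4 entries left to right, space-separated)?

3 4 2 1

Row 2, column 2: row 2 has {3} and column 2 has {1, 2, 3}, leaving only 4.
Row 2, column 3: row 2 has {3, 4} and column 3 has {1, 3, 4}, leaving only 2.
Row 2, column 4: row 2 has {2, 3, 4} and column 4 has {2}, leaving only 1.
So row 2 reads: 3 4 2 1.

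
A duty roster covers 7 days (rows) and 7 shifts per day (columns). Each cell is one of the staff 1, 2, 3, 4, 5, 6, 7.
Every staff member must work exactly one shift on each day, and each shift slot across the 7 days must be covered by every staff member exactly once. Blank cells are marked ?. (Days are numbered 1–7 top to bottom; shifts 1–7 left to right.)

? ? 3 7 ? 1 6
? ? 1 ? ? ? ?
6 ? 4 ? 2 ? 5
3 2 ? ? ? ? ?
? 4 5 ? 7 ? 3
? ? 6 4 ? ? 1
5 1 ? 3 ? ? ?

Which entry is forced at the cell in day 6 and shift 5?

5

Day 1, shift 2: day 1 has {1, 3, 6, 7} and shift 2 has {1, 2, 4}, leaving only 5.
Day 1, shift 5: day 1 has {1, 3, 5, 6, 7} and shift 5 has {2, 7}, leaving only 4.
Day 1, shift 1: day 1 has {1, 3, 4, 5, 6, 7} and shift 1 has {3, 5, 6}, leaving only 2.
Day 3, shift 4: day 3 has {2, 4, 5, 6} and shift 4 has {3, 4, 7}, leaving only 1.
Day 4, shift 3: day 4 has {2, 3} and shift 3 has {1, 3, 4, 5, 6}, leaving only 7.
Day 4, shift 7: day 4 has {2, 3, 7} and shift 7 has {1, 3, 5, 6}, leaving only 4.
Day 5, shift 1: day 5 has {3, 4, 5, 7} and shift 1 has {2, 3, 5, 6}, leaving only 1.
Day 6, shift 1: day 6 has {1, 4, 6} and shift 1 has {1, 2, 3, 5, 6}, leaving only 7.
Day 2, shift 1: day 2 has {1} and shift 1 has {1, 2, 3, 5, 6, 7}, leaving only 4.
Day 6, shift 2: day 6 has {1, 4, 6, 7} and shift 2 has {1, 2, 4, 5}, leaving only 3.
Day 6 already has {1, 3, 4, 6, 7} and shift 5 already has {2, 4, 7}, so day 6, shift 5 must be 5.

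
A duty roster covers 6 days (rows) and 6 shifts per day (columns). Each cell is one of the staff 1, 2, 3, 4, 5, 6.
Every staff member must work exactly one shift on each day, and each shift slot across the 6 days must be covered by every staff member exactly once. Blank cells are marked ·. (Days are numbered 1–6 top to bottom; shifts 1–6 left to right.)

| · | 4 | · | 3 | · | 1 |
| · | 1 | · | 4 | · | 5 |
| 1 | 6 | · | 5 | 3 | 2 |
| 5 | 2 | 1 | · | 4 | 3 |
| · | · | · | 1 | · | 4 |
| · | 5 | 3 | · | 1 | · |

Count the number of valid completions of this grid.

4

Day 1, shift 1: eliminating its day and shift leaves {2, 6}.
Day 1, shift 3: eliminating its day and shift leaves {2, 5, 6}.
Day 1, shift 5: eliminating its day and shift leaves {2, 5, 6}.
Day 2, shift 1: eliminating its day and shift leaves {2, 3, 6}.
Day 2, shift 3: eliminating its day and shift leaves {2, 6}.
Day 2, shift 5: eliminating its day and shift leaves {2, 6}.
Day 3, shift 3: eliminating its day and shift leaves {4}.
Day 4, shift 4: eliminating its day and shift leaves {6}.
Day 5, shift 1: eliminating its day and shift leaves {2, 3, 6}.
Day 5, shift 2: eliminating its day and shift leaves {3}.
Day 5, shift 3: eliminating its day and shift leaves {2, 5, 6}.
Day 5, shift 5: eliminating its day and shift leaves {2, 5, 6}.
Day 6, shift 1: eliminating its day and shift leaves {2, 4, 6}.
Day 6, shift 4: eliminating its day and shift leaves {2, 6}.
Day 6, shift 6: eliminating its day and shift leaves {6}.
Enumerating the assignments across these blanks that avoid any day or shift repeat gives 4 completions.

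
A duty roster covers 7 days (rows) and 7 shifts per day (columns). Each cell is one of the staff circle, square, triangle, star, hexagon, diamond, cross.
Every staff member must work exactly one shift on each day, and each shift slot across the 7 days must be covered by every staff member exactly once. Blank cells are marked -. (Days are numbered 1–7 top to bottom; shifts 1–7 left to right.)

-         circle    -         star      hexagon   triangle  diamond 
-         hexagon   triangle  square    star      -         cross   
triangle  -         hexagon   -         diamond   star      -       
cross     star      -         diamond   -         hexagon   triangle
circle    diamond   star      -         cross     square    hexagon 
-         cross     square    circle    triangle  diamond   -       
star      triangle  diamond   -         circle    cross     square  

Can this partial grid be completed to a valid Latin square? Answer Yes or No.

Yes

No day or shift among the givens repeats a symbol, and propagating forced cells runs into no contradiction.
One valid completion exists (for instance, square circle cross star hexagon triangle diamond / diamond hexagon triangle square star circle cross / triangle square hexagon cross diamond star circle / cross star circle diamond square hexagon triangle / circle diamond star triangle cross square hexagon / hexagon cross square circle triangle diamond star / star triangle diamond hexagon circle cross square).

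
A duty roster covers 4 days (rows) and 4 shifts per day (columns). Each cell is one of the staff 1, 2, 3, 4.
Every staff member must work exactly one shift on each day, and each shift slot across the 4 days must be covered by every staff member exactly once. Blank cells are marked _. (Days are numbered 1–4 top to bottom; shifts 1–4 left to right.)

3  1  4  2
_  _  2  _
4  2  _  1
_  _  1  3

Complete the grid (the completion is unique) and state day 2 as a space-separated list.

1 3 2 4

Day 2, shift 1: day 2 has {2} and shift 1 has {3, 4}, leaving only 1.
Day 2, shift 4: day 2 has {1, 2} and shift 4 has {1, 2, 3}, leaving only 4.
Day 2, shift 2: day 2 has {1, 2, 4} and shift 2 has {1, 2}, leaving only 3.
So day 2 reads: 1 3 2 4.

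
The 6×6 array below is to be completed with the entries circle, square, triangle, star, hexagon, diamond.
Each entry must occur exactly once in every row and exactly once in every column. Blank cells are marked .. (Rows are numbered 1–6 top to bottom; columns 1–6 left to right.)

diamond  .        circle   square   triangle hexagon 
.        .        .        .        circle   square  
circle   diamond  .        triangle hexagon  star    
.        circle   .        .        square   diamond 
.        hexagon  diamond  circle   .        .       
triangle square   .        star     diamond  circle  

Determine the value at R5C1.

square

Row 1, column 2: row 1 has {circle, square, triangle, hexagon, diamond} and column 2 has {circle, square, hexagon, diamond}, leaving only star.
Row 2, column 2: row 2 has {circle, square} and column 2 has {circle, square, star, hexagon, diamond}, leaving only triangle.
Row 3, column 3: row 3 has {circle, triangle, star, hexagon, diamond} and column 3 has {circle, diamond}, leaving only square.
Row 4, column 4: row 4 has {circle, square, diamond} and column 4 has {circle, square, triangle, star}, leaving only hexagon.
Row 2, column 4: row 2 has {circle, square, triangle} and column 4 has {circle, square, triangle, star, hexagon}, leaving only diamond.
Row 4, column 1: row 4 has {circle, square, hexagon, diamond} and column 1 has {circle, triangle, diamond}, leaving only star.
Row 5 already has {circle, hexagon, diamond} and column 1 already has {circle, triangle, star, diamond}, so row 5, column 1 must be square.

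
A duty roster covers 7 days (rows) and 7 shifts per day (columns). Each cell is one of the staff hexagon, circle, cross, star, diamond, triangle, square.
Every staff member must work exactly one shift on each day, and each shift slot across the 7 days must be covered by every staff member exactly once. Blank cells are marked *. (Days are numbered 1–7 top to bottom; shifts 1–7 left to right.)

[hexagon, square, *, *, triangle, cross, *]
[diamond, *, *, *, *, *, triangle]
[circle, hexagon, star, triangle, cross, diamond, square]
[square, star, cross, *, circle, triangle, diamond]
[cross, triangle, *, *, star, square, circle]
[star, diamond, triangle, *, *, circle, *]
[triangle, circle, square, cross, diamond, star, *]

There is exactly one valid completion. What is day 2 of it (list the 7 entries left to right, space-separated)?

Day 2, shift 2: day 2 has {diamond, triangle} and shift 2 has {hexagon, circle, star, diamond, triangle, square}, leaving only cross.
Day 2, shift 6: day 2 has {cross, diamond, triangle} and shift 6 has {circle, cross, star, diamond, triangle, square}, leaving only hexagon.
Day 2, shift 3: day 2 has {hexagon, cross, diamond, triangle} and shift 3 has {cross, star, triangle, square}, leaving only circle.
Day 2, shift 5: day 2 has {hexagon, circle, cross, diamond, triangle} and shift 5 has {circle, cross, star, diamond, triangle}, leaving only square.
Day 2, shift 4: day 2 has {hexagon, circle, cross, diamond, triangle, square} and shift 4 has {cross, triangle}, leaving only star.
So day 2 reads: diamond cross circle star square hexagon triangle.

diamond cross circle star square hexagon triangle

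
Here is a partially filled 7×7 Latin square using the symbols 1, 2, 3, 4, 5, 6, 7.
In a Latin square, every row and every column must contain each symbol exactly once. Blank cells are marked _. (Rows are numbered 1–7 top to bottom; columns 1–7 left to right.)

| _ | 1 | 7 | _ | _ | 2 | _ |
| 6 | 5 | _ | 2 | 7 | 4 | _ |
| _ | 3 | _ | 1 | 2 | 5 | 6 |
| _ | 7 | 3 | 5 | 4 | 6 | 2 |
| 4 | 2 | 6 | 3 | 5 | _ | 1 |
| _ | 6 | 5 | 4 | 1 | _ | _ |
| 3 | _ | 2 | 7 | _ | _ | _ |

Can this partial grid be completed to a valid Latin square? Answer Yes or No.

Yes

No row or column among the givens repeats a symbol, and propagating forced cells runs into no contradiction.
One valid completion exists (for instance, 5 1 7 6 3 2 4 / 6 5 1 2 7 4 3 / 7 3 4 1 2 5 6 / 1 7 3 5 4 6 2 / 4 2 6 3 5 7 1 / 2 6 5 4 1 3 7 / 3 4 2 7 6 1 5).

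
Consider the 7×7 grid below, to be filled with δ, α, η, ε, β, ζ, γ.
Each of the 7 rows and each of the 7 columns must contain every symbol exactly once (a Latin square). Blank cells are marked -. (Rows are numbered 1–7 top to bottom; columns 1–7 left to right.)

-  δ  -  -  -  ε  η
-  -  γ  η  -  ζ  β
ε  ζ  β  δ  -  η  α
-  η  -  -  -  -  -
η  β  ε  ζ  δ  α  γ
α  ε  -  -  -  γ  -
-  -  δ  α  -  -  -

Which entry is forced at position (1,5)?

α

Row 2, column 1: row 2 has {η, β, ζ, γ} and column 1 has {α, η, ε}, leaving only δ.
Row 2, column 2: row 2 has {δ, η, β, ζ, γ} and column 2 has {δ, η, ε, β, ζ}, leaving only α.
Row 2, column 5: row 2 has {δ, α, η, β, ζ, γ} and column 5 has {δ}, leaving only ε.
Row 3, column 5: row 3 has {δ, α, η, ε, β, ζ} and column 5 has {δ, ε}, leaving only γ.
Row 6, column 4: row 6 has {α, ε, γ} and column 4 has {δ, α, η, ζ}, leaving only β.
Row 1, column 4: row 1 has {δ, η, ε} and column 4 has {δ, α, η, β, ζ}, leaving only γ.
Row 4, column 4: row 4 has {η} and column 4 has {δ, α, η, β, ζ, γ}, leaving only ε.
Row 7, column 2: row 7 has {δ, α} and column 2 has {δ, α, η, ε, β, ζ}, leaving only γ.
Row 7, column 6: row 7 has {δ, α, γ} and column 6 has {α, η, ε, ζ, γ}, leaving only β.
Row 4, column 6: row 4 has {η, ε} and column 6 has {α, η, ε, β, ζ, γ}, leaving only δ.
Row 4, column 7: row 4 has {δ, η, ε} and column 7 has {α, η, β, γ}, leaving only ζ.
Row 4, column 3: row 4 has {δ, η, ε, ζ} and column 3 has {δ, ε, β, γ}, leaving only α.
Row 1, column 3: row 1 has {δ, η, ε, γ} and column 3 has {δ, α, ε, β, γ}, leaving only ζ.
Row 1, column 1: row 1 has {δ, η, ε, ζ, γ} and column 1 has {δ, α, η, ε}, leaving only β.
Row 1 already has {δ, η, ε, β, ζ, γ} and column 5 already has {δ, ε, γ}, so row 1, column 5 must be α.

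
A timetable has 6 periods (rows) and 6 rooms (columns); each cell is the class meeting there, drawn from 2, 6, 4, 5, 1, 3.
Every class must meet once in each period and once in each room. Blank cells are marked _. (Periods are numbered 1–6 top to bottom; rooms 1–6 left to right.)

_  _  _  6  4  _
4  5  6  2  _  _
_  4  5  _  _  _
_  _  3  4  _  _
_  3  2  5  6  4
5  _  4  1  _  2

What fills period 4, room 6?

Period 1, room 3: period 1 has {6, 4} and room 3 has {2, 6, 4, 5, 3}, leaving only 1.
Period 1, room 2: period 1 has {6, 4, 1} and room 2 has {4, 5, 3}, leaving only 2.
Period 1, room 1: period 1 has {2, 6, 4, 1} and room 1 has {4, 5}, leaving only 3.
Period 1, room 6: period 1 has {2, 6, 4, 1, 3} and room 6 has {2, 4}, leaving only 5.
Period 3, room 4: period 3 has {4, 5} and room 4 has {2, 6, 4, 5, 1}, leaving only 3.
Period 5, room 1: period 5 has {2, 6, 4, 5, 3} and room 1 has {4, 5, 3}, leaving only 1.
Period 6, room 2: period 6 has {2, 4, 5, 1} and room 2 has {2, 4, 5, 3}, leaving only 6.
Period 4, room 2: period 4 has {4, 3} and room 2 has {2, 6, 4, 5, 3}, leaving only 1.
Period 4 already has {4, 1, 3} and room 6 already has {2, 4, 5}, so period 4, room 6 must be 6.

6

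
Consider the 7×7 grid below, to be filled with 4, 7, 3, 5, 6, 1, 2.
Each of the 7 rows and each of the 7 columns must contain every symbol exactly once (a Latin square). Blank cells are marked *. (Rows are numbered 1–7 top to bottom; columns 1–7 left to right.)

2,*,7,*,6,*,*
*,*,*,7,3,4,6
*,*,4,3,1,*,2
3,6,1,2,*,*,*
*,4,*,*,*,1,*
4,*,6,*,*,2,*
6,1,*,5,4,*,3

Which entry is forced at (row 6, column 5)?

5

Row 5, column 4: row 5 has {4, 1} and column 4 has {7, 3, 5, 2}, leaving only 6.
Row 6, column 4: row 6 has {4, 6, 2} and column 4 has {7, 3, 5, 6, 2}, leaving only 1.
Row 1, column 4: row 1 has {7, 6, 2} and column 4 has {7, 3, 5, 6, 1, 2}, leaving only 4.
Row 7, column 3: row 7 has {4, 3, 5, 6, 1} and column 3 has {4, 7, 6, 1}, leaving only 2.
Row 2, column 3: row 2 has {4, 7, 3, 6} and column 3 has {4, 7, 6, 1, 2}, leaving only 5.
Row 2, column 1: row 2 has {4, 7, 3, 5, 6} and column 1 has {4, 3, 6, 2}, leaving only 1.
Row 2, column 2: row 2 has {4, 7, 3, 5, 6, 1} and column 2 has {4, 6, 1}, leaving only 2.
Row 5, column 3: row 5 has {4, 6, 1} and column 3 has {4, 7, 5, 6, 1, 2}, leaving only 3.
Row 7, column 6: row 7 has {4, 3, 5, 6, 1, 2} and column 6 has {4, 1, 2}, leaving only 7.
Row 4, column 6: row 4 has {3, 6, 1, 2} and column 6 has {4, 7, 1, 2}, leaving only 5.
Row 1, column 6: row 1 has {4, 7, 6, 2} and column 6 has {4, 7, 5, 1, 2}, leaving only 3.
Row 1, column 2: row 1 has {4, 7, 3, 6, 2} and column 2 has {4, 6, 1, 2}, leaving only 5.
Row 1, column 7: row 1 has {4, 7, 3, 5, 6, 2} and column 7 has {3, 6, 2}, leaving only 1.
Row 3, column 2: row 3 has {4, 3, 1, 2} and column 2 has {4, 5, 6, 1, 2}, leaving only 7.
Row 3, column 1: row 3 has {4, 7, 3, 1, 2} and column 1 has {4, 3, 6, 1, 2}, leaving only 5.
Row 3, column 6: row 3 has {4, 7, 3, 5, 1, 2} and column 6 has {4, 7, 3, 5, 1, 2}, leaving only 6.
Row 4, column 5: row 4 has {3, 5, 6, 1, 2} and column 5 has {4, 3, 6, 1}, leaving only 7.
Row 6 already has {4, 6, 1, 2} and column 5 already has {4, 7, 3, 6, 1}, so row 6, column 5 must be 5.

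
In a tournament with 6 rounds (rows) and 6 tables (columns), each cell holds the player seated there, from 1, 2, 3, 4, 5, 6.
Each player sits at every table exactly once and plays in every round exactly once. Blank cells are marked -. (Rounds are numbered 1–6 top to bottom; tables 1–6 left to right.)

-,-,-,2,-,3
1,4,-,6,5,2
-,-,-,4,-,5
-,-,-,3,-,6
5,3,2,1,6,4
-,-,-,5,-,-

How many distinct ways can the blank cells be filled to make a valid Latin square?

10

Round 1, table 1: eliminating its round and table leaves {4, 6}.
Round 1, table 2: eliminating its round and table leaves {1, 5, 6}.
Round 1, table 3: eliminating its round and table leaves {1, 4, 5, 6}.
Round 1, table 5: eliminating its round and table leaves {1, 4}.
Round 2, table 3: eliminating its round and table leaves {3}.
Round 3, table 1: eliminating its round and table leaves {2, 3, 6}.
Round 3, table 2: eliminating its round and table leaves {1, 2, 6}.
Round 3, table 3: eliminating its round and table leaves {1, 3, 6}.
Round 3, table 5: eliminating its round and table leaves {1, 2, 3}.
Round 4, table 1: eliminating its round and table leaves {2, 4}.
Round 4, table 2: eliminating its round and table leaves {1, 2, 5}.
Round 4, table 3: eliminating its round and table leaves {1, 4, 5}.
Round 4, table 5: eliminating its round and table leaves {1, 2, 4}.
Round 6, table 1: eliminating its round and table leaves {2, 3, 4, 6}.
Round 6, table 2: eliminating its round and table leaves {1, 2, 6}.
Round 6, table 3: eliminating its round and table leaves {1, 3, 4, 6}.
Round 6, table 5: eliminating its round and table leaves {1, 2, 3, 4}.
Round 6, table 6: eliminating its round and table leaves {1}.
Enumerating the assignments across these blanks that avoid any round or table repeat gives 10 completions.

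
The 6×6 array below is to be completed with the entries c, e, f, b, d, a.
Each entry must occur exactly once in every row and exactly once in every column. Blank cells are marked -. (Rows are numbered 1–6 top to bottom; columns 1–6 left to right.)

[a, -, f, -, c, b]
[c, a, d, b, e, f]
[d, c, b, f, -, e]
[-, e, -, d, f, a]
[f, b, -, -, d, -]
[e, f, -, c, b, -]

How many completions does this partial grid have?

Row 1, column 2: eliminating its row and column leaves {d}.
Row 1, column 4: eliminating its row and column leaves {e}.
Row 3, column 5: eliminating its row and column leaves {a}.
Row 4, column 1: eliminating its row and column leaves {b}.
Row 4, column 3: eliminating its row and column leaves {c}.
Row 5, column 3: eliminating its row and column leaves {c, e, a}.
Row 5, column 4: eliminating its row and column leaves {e, a}.
Row 5, column 6: eliminating its row and column leaves {c}.
Row 6, column 3: eliminating its row and column leaves {a}.
Row 6, column 6: eliminating its row and column leaves {d}.
Only one assignment across all blanks avoids any row or column repeat, giving 1 completion.

1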